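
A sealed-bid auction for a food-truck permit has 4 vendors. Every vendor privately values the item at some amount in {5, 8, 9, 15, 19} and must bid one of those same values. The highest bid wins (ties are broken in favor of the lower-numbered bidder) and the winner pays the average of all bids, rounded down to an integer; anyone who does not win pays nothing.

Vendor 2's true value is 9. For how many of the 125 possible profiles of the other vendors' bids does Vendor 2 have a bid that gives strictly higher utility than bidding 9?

2

Others bid (5, 5, 5): truth gives 3; bid 8 gives 4 > 3. Violating.
Others bid (9, 5, 5): truth gives 0; bid 15 gives 1 > 0. Violating.
Others bid (5, 5, 8): truth gives 3; no alternative beats it.
Others bid (5, 5, 9): truth gives 2; no alternative beats it.
(Checking all 125 profiles: 2 have a profitable deviation, 123 do not.)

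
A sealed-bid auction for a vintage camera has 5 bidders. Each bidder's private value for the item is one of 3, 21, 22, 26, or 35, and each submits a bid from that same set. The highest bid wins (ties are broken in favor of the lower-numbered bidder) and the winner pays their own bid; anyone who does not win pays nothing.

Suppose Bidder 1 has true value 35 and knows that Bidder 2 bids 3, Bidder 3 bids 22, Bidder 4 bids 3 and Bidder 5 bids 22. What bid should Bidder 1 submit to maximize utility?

22

Bid 3: loses, pays 0, utility 0.
Bid 21: loses, pays 0, utility 0.
Bid 22: wins, pays 22, utility 35 - 22 = 13.
Bid 26: wins, pays 26, utility 35 - 26 = 9.
Bid 35: wins, pays 35, utility 35 - 35 = 0.
The best choice is 22 with utility 13.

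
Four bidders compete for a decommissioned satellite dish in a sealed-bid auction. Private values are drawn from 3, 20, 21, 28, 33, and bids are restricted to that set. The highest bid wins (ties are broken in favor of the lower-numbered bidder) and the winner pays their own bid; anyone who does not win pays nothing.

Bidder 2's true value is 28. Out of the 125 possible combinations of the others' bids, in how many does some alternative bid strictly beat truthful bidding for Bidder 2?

18

Others bid (3, 3, 3): truth gives 0; bid 20 gives 8 > 0. Violating.
Others bid (3, 3, 20): truth gives 0; bid 20 gives 8 > 0. Violating.
Others bid (3, 3, 21): truth gives 0; bid 21 gives 7 > 0. Violating.
Others bid (3, 20, 3): truth gives 0; bid 20 gives 8 > 0. Violating.
Others bid (3, 3, 28): truth gives 0; no alternative beats it.
Others bid (3, 3, 33): truth gives 0; no alternative beats it.
(Checking all 125 profiles: 18 have a profitable deviation, 107 do not.)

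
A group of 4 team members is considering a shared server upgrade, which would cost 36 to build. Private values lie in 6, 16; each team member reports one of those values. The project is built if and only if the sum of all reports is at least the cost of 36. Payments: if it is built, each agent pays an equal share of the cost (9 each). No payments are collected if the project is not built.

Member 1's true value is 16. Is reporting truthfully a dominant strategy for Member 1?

Check each profile of the others' reports and compare truth against every alternative report.
Others report (6, 6, 16): truth gives 7, best alternative gives 0.
Others report (6, 16, 6): truth gives 7, best alternative gives 0.
Others report (16, 6, 6): truth gives 7, best alternative gives 0.
Others report (6, 16, 16): truth gives 7, best alternative gives 7.
Others report (16, 6, 16): truth gives 7, best alternative gives 7.
Others report (16, 16, 6): truth gives 7, best alternative gives 7.
(Remaining 2 profiles checked similarly; truth is weakly best in each.)
In every case the truthful report is at least as good as any alternative, so it is a dominant strategy.

Yes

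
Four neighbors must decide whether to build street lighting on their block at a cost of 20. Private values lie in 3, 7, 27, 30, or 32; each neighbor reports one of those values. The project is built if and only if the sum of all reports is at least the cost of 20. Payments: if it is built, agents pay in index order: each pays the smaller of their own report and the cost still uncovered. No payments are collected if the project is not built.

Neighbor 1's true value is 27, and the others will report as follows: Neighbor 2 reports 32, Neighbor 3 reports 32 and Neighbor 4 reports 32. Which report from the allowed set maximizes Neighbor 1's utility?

3

Report 3: project built, pays 3, utility 27 - 3 = 24.
Report 7: project built, pays 7, utility 27 - 7 = 20.
Report 27: project built, pays 20, utility 27 - 20 = 7.
Report 30: project built, pays 20, utility 27 - 20 = 7.
Report 32: project built, pays 20, utility 27 - 20 = 7.
The best choice is 3 with utility 24.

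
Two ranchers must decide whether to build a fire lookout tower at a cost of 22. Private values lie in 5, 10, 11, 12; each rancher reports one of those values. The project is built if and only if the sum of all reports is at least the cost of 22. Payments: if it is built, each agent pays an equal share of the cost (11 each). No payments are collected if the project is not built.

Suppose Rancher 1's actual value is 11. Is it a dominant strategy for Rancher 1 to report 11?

Yes

Check each profile of the others' reports and compare truth against every alternative report.
Others report (5): truth gives 0, best alternative gives 0.
Others report (10): truth gives 0, best alternative gives 0.
Others report (11): truth gives 0, best alternative gives 0.
Others report (12): truth gives 0, best alternative gives 0.
In every case the truthful report is at least as good as any alternative, so it is a dominant strategy.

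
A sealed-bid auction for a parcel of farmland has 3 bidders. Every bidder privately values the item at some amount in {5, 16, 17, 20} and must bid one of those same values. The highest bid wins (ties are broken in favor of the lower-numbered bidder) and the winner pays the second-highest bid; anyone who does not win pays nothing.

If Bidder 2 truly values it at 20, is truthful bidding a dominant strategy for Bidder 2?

Check each profile of the others' bids and compare truth against every alternative bid.
Others bid (17, 5): truth gives 3, best alternative gives 0.
Others bid (17, 16): truth gives 3, best alternative gives 0.
Others bid (17, 17): truth gives 3, best alternative gives 0.
Others bid (5, 5): truth gives 15, best alternative gives 15.
Others bid (5, 16): truth gives 4, best alternative gives 4.
Others bid (16, 5): truth gives 4, best alternative gives 4.
(Remaining 10 profiles checked similarly; truth is weakly best in each.)
In every case the truthful bid is at least as good as any alternative, so it is a dominant strategy.

Yes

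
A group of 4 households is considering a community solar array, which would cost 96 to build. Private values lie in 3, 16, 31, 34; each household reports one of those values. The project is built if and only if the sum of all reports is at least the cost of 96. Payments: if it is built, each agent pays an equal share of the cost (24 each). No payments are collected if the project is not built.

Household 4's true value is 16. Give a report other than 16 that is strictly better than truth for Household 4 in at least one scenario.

Suppose Household 1 reports 16, Household 2 reports 31 and Household 3 reports 34.
Report 16: project built, pays 24, utility 16 - 24 = -8.
Report 3: project not built, utility 0.
So reporting 3 beats truth here (0 > -8).

3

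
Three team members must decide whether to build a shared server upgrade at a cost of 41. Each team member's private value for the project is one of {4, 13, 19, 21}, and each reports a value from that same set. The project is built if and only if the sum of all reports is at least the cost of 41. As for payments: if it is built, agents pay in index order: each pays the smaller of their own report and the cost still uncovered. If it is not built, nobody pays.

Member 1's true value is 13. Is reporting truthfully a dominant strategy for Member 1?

No

Consider the case where Member 2 reports 19 and Member 3 reports 19.
Truthful report 13: project built, pays 13, utility 13 - 13 = 0.
Report 4 instead: project built, pays 4, utility 13 - 4 = 9.
Since 9 > 0, reporting 4 is strictly better here, so truthful reporting is not dominant.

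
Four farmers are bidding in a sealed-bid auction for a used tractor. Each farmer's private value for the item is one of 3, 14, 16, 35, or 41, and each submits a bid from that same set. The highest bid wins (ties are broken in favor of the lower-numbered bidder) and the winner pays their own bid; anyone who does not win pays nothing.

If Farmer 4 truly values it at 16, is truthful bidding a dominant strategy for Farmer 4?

No

Consider the case where Farmer 1 bids 3, Farmer 2 bids 3 and Farmer 3 bids 3.
Truthful bid 16: wins, pays 16, utility 16 - 16 = 0.
Bid 14 instead: wins, pays 14, utility 16 - 14 = 2.
Since 2 > 0, bidding 14 is strictly better here, so truthful bidding is not dominant.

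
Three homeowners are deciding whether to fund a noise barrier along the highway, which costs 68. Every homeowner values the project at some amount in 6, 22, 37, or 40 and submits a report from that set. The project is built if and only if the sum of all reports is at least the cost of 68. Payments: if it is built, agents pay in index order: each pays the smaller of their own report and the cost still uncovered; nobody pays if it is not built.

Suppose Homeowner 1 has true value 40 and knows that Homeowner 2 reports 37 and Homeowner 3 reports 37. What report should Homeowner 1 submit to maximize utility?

Report 6: project built, pays 6, utility 40 - 6 = 34.
Report 22: project built, pays 22, utility 40 - 22 = 18.
Report 37: project built, pays 37, utility 40 - 37 = 3.
Report 40: project built, pays 40, utility 40 - 40 = 0.
The best choice is 6 with utility 34.

6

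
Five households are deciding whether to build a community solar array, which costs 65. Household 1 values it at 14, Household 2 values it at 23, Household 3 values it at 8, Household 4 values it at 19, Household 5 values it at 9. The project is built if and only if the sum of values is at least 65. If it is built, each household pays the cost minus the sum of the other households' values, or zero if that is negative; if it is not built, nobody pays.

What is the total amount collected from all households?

Total value 73 ≥ cost 65, so it is built.
Household 1: others sum to 59; max(0, 65 - 59) = 6.
Household 2: others sum to 50; max(0, 65 - 50) = 15.
Household 3: others sum to 65; max(0, 65 - 65) = 0.
Household 4: others sum to 54; max(0, 65 - 54) = 11.
Household 5: others sum to 64; max(0, 65 - 64) = 1.
Total collected = 6 + 15 + 0 + 11 + 1 = 33.

33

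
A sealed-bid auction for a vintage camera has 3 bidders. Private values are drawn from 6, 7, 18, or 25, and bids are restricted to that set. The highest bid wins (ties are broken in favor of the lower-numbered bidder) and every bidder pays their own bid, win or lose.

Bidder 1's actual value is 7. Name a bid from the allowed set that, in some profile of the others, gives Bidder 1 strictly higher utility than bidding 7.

Suppose Bidder 2 bids 6 and Bidder 3 bids 6.
Bid 7: wins, pays 7, utility 7 - 7 = 0.
Bid 6: wins, pays 6, utility 7 - 6 = 1.
So bidding 6 beats truth here (1 > 0).

6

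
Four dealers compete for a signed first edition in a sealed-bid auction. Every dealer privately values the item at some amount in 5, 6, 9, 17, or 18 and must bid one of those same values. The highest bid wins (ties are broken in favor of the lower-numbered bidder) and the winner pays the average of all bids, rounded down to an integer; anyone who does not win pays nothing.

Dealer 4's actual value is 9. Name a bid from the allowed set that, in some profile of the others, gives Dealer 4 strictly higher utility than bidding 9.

Suppose Dealer 1 bids 5, Dealer 2 bids 5 and Dealer 3 bids 5.
Bid 9: wins, pays 6, utility 9 - 6 = 3.
Bid 6: wins, pays 5, utility 9 - 5 = 4.
So bidding 6 beats truth here (4 > 3).

6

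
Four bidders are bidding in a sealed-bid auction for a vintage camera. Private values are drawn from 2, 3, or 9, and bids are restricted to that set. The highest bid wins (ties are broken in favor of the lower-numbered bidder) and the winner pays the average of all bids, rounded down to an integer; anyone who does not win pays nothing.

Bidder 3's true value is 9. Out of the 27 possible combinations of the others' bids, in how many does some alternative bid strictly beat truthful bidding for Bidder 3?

2

Others bid (2, 2, 2): truth gives 6; bid 3 gives 7 > 6. Violating.
Others bid (2, 2, 3): truth gives 5; bid 3 gives 7 > 5. Violating.
Others bid (2, 2, 9): truth gives 4; no alternative beats it.
Others bid (2, 3, 2): truth gives 5; no alternative beats it.
(Checking all 27 profiles: 2 have a profitable deviation, 25 do not.)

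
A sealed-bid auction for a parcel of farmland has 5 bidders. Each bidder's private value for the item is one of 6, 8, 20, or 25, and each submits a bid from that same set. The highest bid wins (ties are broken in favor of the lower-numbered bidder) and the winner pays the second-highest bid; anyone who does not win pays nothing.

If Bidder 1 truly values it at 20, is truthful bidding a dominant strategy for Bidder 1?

Yes

Check each profile of the others' bids and compare truth against every alternative bid.
Others bid (6, 6, 6, 6): truth gives 14, best alternative gives 14.
Others bid (6, 6, 6, 8): truth gives 12, best alternative gives 12.
Others bid (6, 6, 8, 6): truth gives 12, best alternative gives 12.
Others bid (6, 6, 8, 8): truth gives 12, best alternative gives 12.
Others bid (6, 8, 6, 6): truth gives 12, best alternative gives 12.
Others bid (6, 8, 6, 8): truth gives 12, best alternative gives 12.
(Remaining 250 profiles checked similarly; truth is weakly best in each.)
In every case the truthful bid is at least as good as any alternative, so it is a dominant strategy.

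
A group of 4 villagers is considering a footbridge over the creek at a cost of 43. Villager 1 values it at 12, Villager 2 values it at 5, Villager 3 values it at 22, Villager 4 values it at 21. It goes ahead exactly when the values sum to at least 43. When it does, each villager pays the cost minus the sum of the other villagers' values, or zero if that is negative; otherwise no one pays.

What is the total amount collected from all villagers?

Total value 60 ≥ cost 43, so it is built.
Villager 1: others sum to 48; max(0, 43 - 48) = 0.
Villager 2: others sum to 55; max(0, 43 - 55) = 0.
Villager 3: others sum to 38; max(0, 43 - 38) = 5.
Villager 4: others sum to 39; max(0, 43 - 39) = 4.
Total collected = 0 + 0 + 5 + 4 = 9.

9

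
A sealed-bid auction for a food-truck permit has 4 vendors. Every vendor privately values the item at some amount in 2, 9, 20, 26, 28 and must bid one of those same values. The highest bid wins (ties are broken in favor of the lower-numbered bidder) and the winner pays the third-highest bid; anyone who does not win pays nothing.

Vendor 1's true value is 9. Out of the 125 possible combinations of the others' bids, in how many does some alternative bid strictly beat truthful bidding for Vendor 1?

9

Others bid (2, 2, 20): truth gives 0; bid 20 gives 7 > 0. Violating.
Others bid (2, 2, 26): truth gives 0; bid 26 gives 7 > 0. Violating.
Others bid (2, 2, 28): truth gives 0; bid 28 gives 7 > 0. Violating.
Others bid (2, 20, 2): truth gives 0; bid 20 gives 7 > 0. Violating.
Others bid (2, 2, 2): truth gives 7; no alternative beats it.
Others bid (2, 2, 9): truth gives 7; no alternative beats it.
(Checking all 125 profiles: 9 have a profitable deviation, 116 do not.)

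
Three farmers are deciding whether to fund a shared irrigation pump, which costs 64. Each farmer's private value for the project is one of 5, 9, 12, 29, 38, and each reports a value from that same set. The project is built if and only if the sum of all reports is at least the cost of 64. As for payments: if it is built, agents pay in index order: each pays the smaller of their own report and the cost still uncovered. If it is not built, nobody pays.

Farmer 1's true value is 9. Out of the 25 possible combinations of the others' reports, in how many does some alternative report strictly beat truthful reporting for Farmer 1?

3

Others report (29, 38): truth gives 0; report 5 gives 4 > 0. Violating.
Others report (38, 29): truth gives 0; report 5 gives 4 > 0. Violating.
Others report (38, 38): truth gives 0; report 5 gives 4 > 0. Violating.
Others report (5, 5): truth gives 0; no alternative beats it.
Others report (5, 9): truth gives 0; no alternative beats it.
(Checking all 25 profiles: 3 have a profitable deviation, 22 do not.)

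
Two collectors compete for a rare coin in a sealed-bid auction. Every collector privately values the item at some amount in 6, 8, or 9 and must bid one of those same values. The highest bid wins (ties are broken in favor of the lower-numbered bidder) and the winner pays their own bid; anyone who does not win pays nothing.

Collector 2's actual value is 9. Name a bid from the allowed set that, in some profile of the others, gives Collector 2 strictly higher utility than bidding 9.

Suppose Collector 1 bids 6.
Bid 9: wins, pays 9, utility 9 - 9 = 0.
Bid 8: wins, pays 8, utility 9 - 8 = 1.
So bidding 8 beats truth here (1 > 0).

8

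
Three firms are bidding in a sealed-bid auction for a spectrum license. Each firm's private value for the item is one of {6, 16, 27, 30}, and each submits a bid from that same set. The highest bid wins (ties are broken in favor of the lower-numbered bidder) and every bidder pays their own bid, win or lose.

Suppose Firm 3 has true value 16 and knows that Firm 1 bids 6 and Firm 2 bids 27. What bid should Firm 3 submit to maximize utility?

6

Bid 6: loses but pays 6, utility -6.
Bid 16: loses but pays 16, utility -16.
Bid 27: loses but pays 27, utility -27.
Bid 30: wins, pays 30, utility 16 - 30 = -14.
The best choice is 6 with utility -6.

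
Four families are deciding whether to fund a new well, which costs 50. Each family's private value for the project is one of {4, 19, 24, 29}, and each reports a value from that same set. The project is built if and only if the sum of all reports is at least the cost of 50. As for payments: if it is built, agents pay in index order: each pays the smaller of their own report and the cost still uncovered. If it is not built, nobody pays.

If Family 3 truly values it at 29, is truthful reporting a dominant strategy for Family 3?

Consider the case where Family 1 reports 4, Family 2 reports 4 and Family 4 reports 19.
Truthful report 29: project built, pays 29, utility 29 - 29 = 0.
Report 24 instead: project built, pays 24, utility 29 - 24 = 5.
Since 5 > 0, reporting 24 is strictly better here, so truthful reporting is not dominant.

No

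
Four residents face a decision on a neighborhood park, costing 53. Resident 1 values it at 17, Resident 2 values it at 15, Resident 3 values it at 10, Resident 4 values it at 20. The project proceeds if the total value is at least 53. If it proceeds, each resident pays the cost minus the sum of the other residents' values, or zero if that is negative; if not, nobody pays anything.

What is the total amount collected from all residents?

Total value 62 ≥ cost 53, so it is built.
Resident 1: others sum to 45; max(0, 53 - 45) = 8.
Resident 2: others sum to 47; max(0, 53 - 47) = 6.
Resident 3: others sum to 52; max(0, 53 - 52) = 1.
Resident 4: others sum to 42; max(0, 53 - 42) = 11.
Total collected = 8 + 6 + 1 + 11 = 26.

26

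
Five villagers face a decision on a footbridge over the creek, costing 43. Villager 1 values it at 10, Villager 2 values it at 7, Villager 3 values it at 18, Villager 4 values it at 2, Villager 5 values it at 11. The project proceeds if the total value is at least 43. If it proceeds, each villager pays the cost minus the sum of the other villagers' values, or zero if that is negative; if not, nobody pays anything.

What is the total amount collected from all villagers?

Total value 48 ≥ cost 43, so it is built.
Villager 1: others sum to 38; max(0, 43 - 38) = 5.
Villager 2: others sum to 41; max(0, 43 - 41) = 2.
Villager 3: others sum to 30; max(0, 43 - 30) = 13.
Villager 4: others sum to 46; max(0, 43 - 46) = 0.
Villager 5: others sum to 37; max(0, 43 - 37) = 6.
Total collected = 5 + 2 + 13 + 0 + 6 = 26.

26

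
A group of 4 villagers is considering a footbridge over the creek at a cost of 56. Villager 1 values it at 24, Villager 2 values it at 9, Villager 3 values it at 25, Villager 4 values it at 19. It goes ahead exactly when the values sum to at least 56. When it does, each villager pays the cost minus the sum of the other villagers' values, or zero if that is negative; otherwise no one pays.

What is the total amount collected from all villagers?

Total value 77 ≥ cost 56, so it is built.
Villager 1: others sum to 53; max(0, 56 - 53) = 3.
Villager 2: others sum to 68; max(0, 56 - 68) = 0.
Villager 3: others sum to 52; max(0, 56 - 52) = 4.
Villager 4: others sum to 58; max(0, 56 - 58) = 0.
Total collected = 3 + 0 + 4 + 0 = 7.

7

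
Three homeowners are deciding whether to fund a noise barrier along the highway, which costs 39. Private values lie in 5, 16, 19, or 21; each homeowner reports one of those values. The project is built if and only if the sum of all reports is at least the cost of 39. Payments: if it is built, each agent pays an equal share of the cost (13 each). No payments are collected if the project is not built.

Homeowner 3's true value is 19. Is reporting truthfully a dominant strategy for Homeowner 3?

Yes

Check each profile of the others' reports and compare truth against every alternative report.
Others report (5, 16): truth gives 6, best alternative gives 6.
Others report (5, 19): truth gives 6, best alternative gives 6.
Others report (5, 21): truth gives 6, best alternative gives 6.
Others report (16, 5): truth gives 6, best alternative gives 6.
Others report (16, 16): truth gives 6, best alternative gives 6.
Others report (16, 19): truth gives 6, best alternative gives 6.
(Remaining 10 profiles checked similarly; truth is weakly best in each.)
In every case the truthful report is at least as good as any alternative, so it is a dominant strategy.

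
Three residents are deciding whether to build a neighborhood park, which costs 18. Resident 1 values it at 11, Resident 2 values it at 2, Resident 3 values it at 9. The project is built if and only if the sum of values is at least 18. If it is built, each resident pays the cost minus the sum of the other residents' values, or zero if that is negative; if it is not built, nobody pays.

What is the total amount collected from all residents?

12

Total value 22 ≥ cost 18, so it is built.
Resident 1: others sum to 11; max(0, 18 - 11) = 7.
Resident 2: others sum to 20; max(0, 18 - 20) = 0.
Resident 3: others sum to 13; max(0, 18 - 13) = 5.
Total collected = 7 + 0 + 5 = 12.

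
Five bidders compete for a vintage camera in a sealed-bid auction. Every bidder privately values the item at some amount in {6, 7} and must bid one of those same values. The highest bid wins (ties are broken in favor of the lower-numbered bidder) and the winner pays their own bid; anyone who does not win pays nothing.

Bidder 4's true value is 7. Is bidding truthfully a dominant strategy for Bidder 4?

Yes

Check each profile of the others' bids and compare truth against every alternative bid.
Others bid (6, 6, 6, 6): truth gives 0, best alternative gives 0.
Others bid (6, 6, 6, 7): truth gives 0, best alternative gives 0.
Others bid (6, 6, 7, 6): truth gives 0, best alternative gives 0.
Others bid (6, 6, 7, 7): truth gives 0, best alternative gives 0.
Others bid (6, 7, 6, 6): truth gives 0, best alternative gives 0.
Others bid (6, 7, 6, 7): truth gives 0, best alternative gives 0.
(Remaining 10 profiles checked similarly; truth is weakly best in each.)
In every case the truthful bid is at least as good as any alternative, so it is a dominant strategy.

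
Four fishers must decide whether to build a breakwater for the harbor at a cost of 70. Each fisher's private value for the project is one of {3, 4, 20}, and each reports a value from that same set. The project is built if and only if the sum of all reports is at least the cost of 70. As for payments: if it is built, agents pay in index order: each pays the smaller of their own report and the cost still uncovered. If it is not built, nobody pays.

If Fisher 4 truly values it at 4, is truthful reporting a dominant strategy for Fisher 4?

Yes

Check each profile of the others' reports and compare truth against every alternative report.
Others report (3, 3, 3): truth gives 0, best alternative gives 0.
Others report (3, 3, 4): truth gives 0, best alternative gives 0.
Others report (3, 3, 20): truth gives 0, best alternative gives 0.
Others report (3, 4, 3): truth gives 0, best alternative gives 0.
Others report (3, 4, 4): truth gives 0, best alternative gives 0.
Others report (3, 4, 20): truth gives 0, best alternative gives 0.
(Remaining 21 profiles checked similarly; truth is weakly best in each.)
In every case the truthful report is at least as good as any alternative, so it is a dominant strategy.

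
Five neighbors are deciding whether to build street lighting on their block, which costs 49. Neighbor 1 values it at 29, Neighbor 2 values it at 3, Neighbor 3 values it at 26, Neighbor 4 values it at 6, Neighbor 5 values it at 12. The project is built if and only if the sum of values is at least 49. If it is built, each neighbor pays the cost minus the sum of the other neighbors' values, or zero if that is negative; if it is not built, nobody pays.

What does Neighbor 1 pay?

Total value 76 ≥ cost 49, so the project is built.
The other neighbors' values sum to 47.
Cost minus that sum is 49 - 47 = 2.

2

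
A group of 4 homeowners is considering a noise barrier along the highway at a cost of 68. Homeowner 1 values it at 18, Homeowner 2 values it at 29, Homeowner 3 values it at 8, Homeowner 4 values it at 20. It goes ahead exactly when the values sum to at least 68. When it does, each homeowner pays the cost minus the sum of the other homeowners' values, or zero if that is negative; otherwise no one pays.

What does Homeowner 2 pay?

22

Total value 75 ≥ cost 68, so the project is built.
The other homeowners' values sum to 46.
Cost minus that sum is 68 - 46 = 22.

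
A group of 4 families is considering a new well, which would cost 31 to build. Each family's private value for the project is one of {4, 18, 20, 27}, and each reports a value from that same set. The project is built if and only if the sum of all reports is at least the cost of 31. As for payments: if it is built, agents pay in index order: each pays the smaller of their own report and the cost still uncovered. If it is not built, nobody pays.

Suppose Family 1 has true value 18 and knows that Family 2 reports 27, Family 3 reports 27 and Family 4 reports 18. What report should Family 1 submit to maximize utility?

Report 4: project built, pays 4, utility 18 - 4 = 14.
Report 18: project built, pays 18, utility 18 - 18 = 0.
Report 20: project built, pays 20, utility 18 - 20 = -2.
Report 27: project built, pays 27, utility 18 - 27 = -9.
The best choice is 4 with utility 14.

4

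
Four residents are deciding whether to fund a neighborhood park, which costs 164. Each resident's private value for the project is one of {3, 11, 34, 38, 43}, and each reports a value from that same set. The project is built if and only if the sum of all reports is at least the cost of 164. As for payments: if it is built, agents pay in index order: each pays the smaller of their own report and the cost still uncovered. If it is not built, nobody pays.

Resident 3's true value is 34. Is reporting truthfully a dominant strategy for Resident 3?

Check each profile of the others' reports and compare truth against every alternative report.
Others report (3, 3, 3): truth gives 0, best alternative gives 0.
Others report (3, 3, 11): truth gives 0, best alternative gives 0.
Others report (3, 3, 34): truth gives 0, best alternative gives 0.
Others report (3, 3, 38): truth gives 0, best alternative gives 0.
Others report (3, 3, 43): truth gives 0, best alternative gives 0.
Others report (3, 11, 3): truth gives 0, best alternative gives 0.
(Remaining 119 profiles checked similarly; truth is weakly best in each.)
In every case the truthful report is at least as good as any alternative, so it is a dominant strategy.

Yes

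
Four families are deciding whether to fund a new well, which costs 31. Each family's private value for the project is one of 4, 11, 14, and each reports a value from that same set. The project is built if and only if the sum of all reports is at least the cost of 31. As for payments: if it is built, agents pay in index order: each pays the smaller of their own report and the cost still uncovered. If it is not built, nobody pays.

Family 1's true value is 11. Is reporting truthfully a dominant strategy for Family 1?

Consider the case where Family 2 reports 4, Family 3 reports 11 and Family 4 reports 14.
Truthful report 11: project built, pays 11, utility 11 - 11 = 0.
Report 4 instead: project built, pays 4, utility 11 - 4 = 7.
Since 7 > 0, reporting 4 is strictly better here, so truthful reporting is not dominant.

No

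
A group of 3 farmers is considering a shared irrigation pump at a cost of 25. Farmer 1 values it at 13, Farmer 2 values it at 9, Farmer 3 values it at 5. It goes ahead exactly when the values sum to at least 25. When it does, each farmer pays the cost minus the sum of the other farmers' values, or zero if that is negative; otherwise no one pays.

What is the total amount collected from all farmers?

Total value 27 ≥ cost 25, so it is built.
Farmer 1: others sum to 14; max(0, 25 - 14) = 11.
Farmer 2: others sum to 18; max(0, 25 - 18) = 7.
Farmer 3: others sum to 22; max(0, 25 - 22) = 3.
Total collected = 11 + 7 + 3 = 21.

21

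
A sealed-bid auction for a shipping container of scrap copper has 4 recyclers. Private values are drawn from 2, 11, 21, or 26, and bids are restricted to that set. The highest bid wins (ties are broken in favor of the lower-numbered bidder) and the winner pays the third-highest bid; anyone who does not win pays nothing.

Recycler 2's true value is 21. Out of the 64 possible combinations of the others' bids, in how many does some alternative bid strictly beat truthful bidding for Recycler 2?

Others bid (2, 2, 26): truth gives 0; bid 26 gives 19 > 0. Violating.
Others bid (2, 11, 26): truth gives 0; bid 26 gives 10 > 0. Violating.
Others bid (2, 26, 2): truth gives 0; bid 26 gives 19 > 0. Violating.
Others bid (2, 26, 11): truth gives 0; bid 26 gives 10 > 0. Violating.
Others bid (2, 2, 2): truth gives 19; no alternative beats it.
Others bid (2, 2, 11): truth gives 19; no alternative beats it.
(Checking all 64 profiles: 12 have a profitable deviation, 52 do not.)

12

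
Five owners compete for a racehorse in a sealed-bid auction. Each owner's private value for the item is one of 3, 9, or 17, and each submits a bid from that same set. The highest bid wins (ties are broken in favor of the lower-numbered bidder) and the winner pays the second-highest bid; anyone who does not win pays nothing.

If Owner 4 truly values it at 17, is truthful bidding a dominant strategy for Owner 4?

Check each profile of the others' bids and compare truth against every alternative bid.
Others bid (3, 3, 9, 3): truth gives 8, best alternative gives 0.
Others bid (3, 3, 9, 9): truth gives 8, best alternative gives 0.
Others bid (3, 9, 3, 3): truth gives 8, best alternative gives 0.
Others bid (3, 9, 3, 9): truth gives 8, best alternative gives 0.
Others bid (3, 9, 9, 3): truth gives 8, best alternative gives 0.
Others bid (3, 9, 9, 9): truth gives 8, best alternative gives 0.
(Remaining 75 profiles checked similarly; truth is weakly best in each.)
In every case the truthful bid is at least as good as any alternative, so it is a dominant strategy.

Yes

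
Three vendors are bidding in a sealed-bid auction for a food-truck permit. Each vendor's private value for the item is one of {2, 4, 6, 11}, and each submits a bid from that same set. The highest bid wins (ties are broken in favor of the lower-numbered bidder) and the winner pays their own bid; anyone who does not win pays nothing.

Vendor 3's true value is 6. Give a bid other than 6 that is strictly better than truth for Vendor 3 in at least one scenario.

4

Suppose Vendor 1 bids 2 and Vendor 2 bids 2.
Bid 6: wins, pays 6, utility 6 - 6 = 0.
Bid 4: wins, pays 4, utility 6 - 4 = 2.
So bidding 4 beats truth here (2 > 0).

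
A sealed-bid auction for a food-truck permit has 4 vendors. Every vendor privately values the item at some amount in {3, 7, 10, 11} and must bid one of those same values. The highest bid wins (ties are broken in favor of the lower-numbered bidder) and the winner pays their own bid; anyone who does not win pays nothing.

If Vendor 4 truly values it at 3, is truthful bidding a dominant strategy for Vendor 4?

Yes

Check each profile of the others' bids and compare truth against every alternative bid.
Others bid (3, 3, 3): truth gives 0, best alternative gives -4.
Others bid (3, 3, 7): truth gives 0, best alternative gives 0.
Others bid (3, 3, 10): truth gives 0, best alternative gives 0.
Others bid (3, 3, 11): truth gives 0, best alternative gives 0.
Others bid (3, 7, 3): truth gives 0, best alternative gives 0.
Others bid (3, 7, 7): truth gives 0, best alternative gives 0.
(Remaining 58 profiles checked similarly; truth is weakly best in each.)
In every case the truthful bid is at least as good as any alternative, so it is a dominant strategy.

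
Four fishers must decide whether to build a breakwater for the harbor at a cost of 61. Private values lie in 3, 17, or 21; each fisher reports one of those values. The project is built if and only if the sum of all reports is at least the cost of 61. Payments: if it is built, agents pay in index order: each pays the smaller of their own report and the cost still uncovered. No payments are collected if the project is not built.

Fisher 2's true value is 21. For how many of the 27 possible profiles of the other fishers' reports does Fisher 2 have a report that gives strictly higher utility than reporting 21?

11

Others report (3, 21, 21): truth gives 0; report 17 gives 4 > 0. Violating.
Others report (17, 17, 17): truth gives 0; report 17 gives 4 > 0. Violating.
Others report (17, 17, 21): truth gives 0; report 17 gives 4 > 0. Violating.
Others report (17, 21, 17): truth gives 0; report 17 gives 4 > 0. Violating.
Others report (3, 3, 3): truth gives 0; no alternative beats it.
Others report (3, 3, 17): truth gives 0; no alternative beats it.
(Checking all 27 profiles: 11 have a profitable deviation, 16 do not.)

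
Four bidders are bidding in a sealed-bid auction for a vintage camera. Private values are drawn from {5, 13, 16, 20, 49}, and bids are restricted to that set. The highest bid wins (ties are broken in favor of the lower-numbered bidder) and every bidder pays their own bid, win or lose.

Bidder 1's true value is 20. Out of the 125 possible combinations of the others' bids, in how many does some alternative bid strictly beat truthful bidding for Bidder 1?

Others bid (5, 5, 5): truth gives 0; bid 5 gives 15 > 0. Violating.
Others bid (5, 5, 13): truth gives 0; bid 13 gives 7 > 0. Violating.
Others bid (5, 5, 16): truth gives 0; bid 16 gives 4 > 0. Violating.
Others bid (5, 5, 49): truth gives -20; bid 5 gives -5 > -20. Violating.
Others bid (5, 5, 20): truth gives 0; no alternative beats it.
Others bid (5, 13, 20): truth gives 0; no alternative beats it.
(Checking all 125 profiles: 88 have a profitable deviation, 37 do not.)

88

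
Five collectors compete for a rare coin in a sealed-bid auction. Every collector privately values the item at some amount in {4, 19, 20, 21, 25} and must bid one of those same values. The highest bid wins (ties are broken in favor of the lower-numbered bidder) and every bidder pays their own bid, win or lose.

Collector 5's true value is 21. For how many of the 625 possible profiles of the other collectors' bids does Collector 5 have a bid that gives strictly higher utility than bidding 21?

560

Others bid (4, 4, 4, 4): truth gives 0; bid 19 gives 2 > 0. Violating.
Others bid (4, 4, 4, 19): truth gives 0; bid 20 gives 1 > 0. Violating.
Others bid (4, 4, 4, 21): truth gives -21; bid 4 gives -4 > -21. Violating.
Others bid (4, 4, 4, 25): truth gives -21; bid 4 gives -4 > -21. Violating.
Others bid (4, 4, 4, 20): truth gives 0; no alternative beats it.
Others bid (4, 4, 19, 20): truth gives 0; no alternative beats it.
(Checking all 625 profiles: 560 have a profitable deviation, 65 do not.)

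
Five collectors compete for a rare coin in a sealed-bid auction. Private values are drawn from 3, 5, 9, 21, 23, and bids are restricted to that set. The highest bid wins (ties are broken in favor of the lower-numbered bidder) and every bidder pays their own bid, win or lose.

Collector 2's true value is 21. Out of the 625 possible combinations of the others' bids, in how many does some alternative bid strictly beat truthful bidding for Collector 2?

Others bid (3, 3, 3, 3): truth gives 0; bid 5 gives 16 > 0. Violating.
Others bid (3, 3, 3, 5): truth gives 0; bid 5 gives 16 > 0. Violating.
Others bid (3, 3, 3, 9): truth gives 0; bid 9 gives 12 > 0. Violating.
Others bid (3, 3, 3, 23): truth gives -21; bid 23 gives -2 > -21. Violating.
Others bid (3, 3, 3, 21): truth gives 0; no alternative beats it.
Others bid (3, 3, 5, 21): truth gives 0; no alternative beats it.
(Checking all 625 profiles: 487 have a profitable deviation, 138 do not.)

487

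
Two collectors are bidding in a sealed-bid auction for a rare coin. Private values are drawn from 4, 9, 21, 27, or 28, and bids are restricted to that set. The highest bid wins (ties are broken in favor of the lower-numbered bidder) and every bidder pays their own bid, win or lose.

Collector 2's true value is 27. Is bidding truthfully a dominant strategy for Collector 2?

No

Consider the case where Collector 1 bids 4.
Truthful bid 27: wins, pays 27, utility 27 - 27 = 0.
Bid 9 instead: wins, pays 9, utility 27 - 9 = 18.
Since 18 > 0, bidding 9 is strictly better here, so truthful bidding is not dominant.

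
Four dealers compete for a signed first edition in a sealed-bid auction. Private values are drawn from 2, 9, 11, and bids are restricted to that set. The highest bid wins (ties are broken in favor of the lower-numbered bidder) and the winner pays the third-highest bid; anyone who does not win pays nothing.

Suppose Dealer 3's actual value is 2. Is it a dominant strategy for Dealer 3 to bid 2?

Check each profile of the others' bids and compare truth against every alternative bid.
Others bid (2, 2, 2): truth gives 0, best alternative gives 0.
Others bid (2, 2, 9): truth gives 0, best alternative gives 0.
Others bid (2, 2, 11): truth gives 0, best alternative gives 0.
Others bid (2, 9, 2): truth gives 0, best alternative gives 0.
Others bid (2, 9, 9): truth gives 0, best alternative gives 0.
Others bid (2, 9, 11): truth gives 0, best alternative gives 0.
(Remaining 21 profiles checked similarly; truth is weakly best in each.)
In every case the truthful bid is at least as good as any alternative, so it is a dominant strategy.

Yes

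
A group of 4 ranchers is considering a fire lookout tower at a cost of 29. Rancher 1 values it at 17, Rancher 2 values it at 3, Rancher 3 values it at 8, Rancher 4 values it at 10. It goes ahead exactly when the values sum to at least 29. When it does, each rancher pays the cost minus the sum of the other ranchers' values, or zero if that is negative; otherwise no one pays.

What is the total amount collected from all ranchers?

9

Total value 38 ≥ cost 29, so it is built.
Rancher 1: others sum to 21; max(0, 29 - 21) = 8.
Rancher 2: others sum to 35; max(0, 29 - 35) = 0.
Rancher 3: others sum to 30; max(0, 29 - 30) = 0.
Rancher 4: others sum to 28; max(0, 29 - 28) = 1.
Total collected = 8 + 0 + 0 + 1 = 9.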